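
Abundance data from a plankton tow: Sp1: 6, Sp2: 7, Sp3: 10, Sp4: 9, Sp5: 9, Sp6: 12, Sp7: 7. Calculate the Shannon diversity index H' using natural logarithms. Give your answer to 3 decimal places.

Total N = 6+7+10+9+9+12+7 = 60, so the proportions are 0.1, 0.11667, 0.16667, 0.15, 0.15, 0.2, 0.11667 (working shown to 5 dp, full precision carried).
Each pᵢ ln pᵢ term: 0.1×(-2.30259)=-0.23026, 0.11667×(-2.14843)=-0.25065, 0.16667×(-1.79176)=-0.29863, 0.15×(-1.89712)=-0.28457, 0.15×(-1.89712)=-0.28457, 0.2×(-1.60944)=-0.32189, 0.11667×(-2.14843)=-0.25065.
Sum = -1.92121, so H' = 1.921.

1.921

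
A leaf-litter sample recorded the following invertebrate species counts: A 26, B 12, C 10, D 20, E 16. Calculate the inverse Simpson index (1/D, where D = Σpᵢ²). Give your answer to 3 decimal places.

Total N = 26+12+10+20+16 = 84, so the proportions are 0.3095238, 0.1428571, 0.1190476, 0.2380952, 0.1904762 (working shown to 7 dp, full precision carried).
D = 0.3095238² + 0.1428571² + 0.1190476² + 0.2380952² + 0.1904762² = 0.0958050 + 0.0204082 + 0.0141723 + 0.0566893 + 0.0362812 = 0.2233560.
So 1/D = 4.47716, i.e. 4.477 to 3 decimal places.

4.477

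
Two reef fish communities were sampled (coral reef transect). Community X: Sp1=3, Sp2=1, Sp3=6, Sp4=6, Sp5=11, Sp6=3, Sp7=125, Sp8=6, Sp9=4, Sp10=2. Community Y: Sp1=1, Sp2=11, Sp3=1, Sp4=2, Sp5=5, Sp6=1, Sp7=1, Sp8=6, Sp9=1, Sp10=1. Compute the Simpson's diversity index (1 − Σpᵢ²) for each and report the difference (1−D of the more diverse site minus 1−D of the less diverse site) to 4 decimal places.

0.3565

Community X: N=167, proportions 0.017964, 0.005988, 0.035928, 0.035928, 0.065868, 0.017964, 0.748503, 0.035928, 0.023952, 0.011976, giving 1−D = 0.430134 (working shown to 6 dp, full precision carried).
Community Y: N=30, proportions 0.033333, 0.366667, 0.033333, 0.066667, 0.166667, 0.033333, 0.033333, 0.2, 0.033333, 0.033333, giving 1−D = 0.786667.
Difference = |0.430134 − 0.786667| = 0.356533, i.e. 0.3565 to 4 decimal places.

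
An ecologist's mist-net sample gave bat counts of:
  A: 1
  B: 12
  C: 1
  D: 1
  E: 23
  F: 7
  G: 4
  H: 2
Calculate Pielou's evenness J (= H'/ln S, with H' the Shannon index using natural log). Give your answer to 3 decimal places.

0.736

Total N = 1+12+1+1+23+7+4+2 = 51, so the proportions are 0.01961, 0.23529, 0.01961, 0.01961, 0.45098, 0.13725, 0.07843, 0.03922 (working shown to 5 dp, full precision carried).
H' = −Σ pᵢ ln pᵢ = −((-0.07709) + (-0.34045) + (-0.07709) + (-0.07709) + (-0.35913) + (-0.27258) + (-0.19965) + (-0.12701)) = 1.53010.
With S = 8 species, ln S = 2.07944, so J = 1.53010/2.07944 = 0.73582, i.e. 0.736 to 3 decimal places.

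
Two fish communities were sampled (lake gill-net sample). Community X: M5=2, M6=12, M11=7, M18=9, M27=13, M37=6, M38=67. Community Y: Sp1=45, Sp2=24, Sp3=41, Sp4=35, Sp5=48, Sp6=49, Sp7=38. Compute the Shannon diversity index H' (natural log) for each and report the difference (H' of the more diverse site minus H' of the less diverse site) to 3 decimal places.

Community X: N=116, proportions 0.01724, 0.10345, 0.06034, 0.07759, 0.11207, 0.05172, 0.57759, giving H' = 1.38798 (working shown to 5 dp, full precision carried).
Community Y: N=280, proportions 0.16071, 0.08571, 0.14643, 0.125, 0.17143, 0.175, 0.13571, giving H' = 1.92403.
Difference = |1.38798 − 1.92403| = 0.53605, i.e. 0.536 to 3 decimal places.

0.536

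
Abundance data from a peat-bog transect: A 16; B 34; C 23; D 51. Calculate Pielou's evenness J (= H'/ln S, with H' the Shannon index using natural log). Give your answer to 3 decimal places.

0.936

Total N = 16+34+23+51 = 124, so the proportions are 0.12903, 0.27419, 0.18548, 0.41129 (working shown to 5 dp, full precision carried).
H' = −Σ pᵢ ln pᵢ = −((-0.26422) + (-0.35478) + (-0.31250) + (-0.36541)) = 1.29692.
With S = 4 species, ln S = 1.38629, so J = 1.29692/1.38629 = 0.93553, i.e. 0.936 to 3 decimal places.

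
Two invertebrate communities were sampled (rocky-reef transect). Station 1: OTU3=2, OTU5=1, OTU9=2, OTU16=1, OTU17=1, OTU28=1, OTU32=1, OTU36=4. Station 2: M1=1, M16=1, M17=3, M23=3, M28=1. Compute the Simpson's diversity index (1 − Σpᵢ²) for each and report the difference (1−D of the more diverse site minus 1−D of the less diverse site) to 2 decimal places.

Station 1: N=13, proportions 0.1538, 0.0769, 0.1538, 0.0769, 0.0769, 0.0769, 0.0769, 0.3077, giving 1−D = 0.8284 (working shown to 4 dp, full precision carried).
Station 2: N=9, proportions 0.1111, 0.1111, 0.3333, 0.3333, 0.1111, giving 1−D = 0.7407.
Difference = |0.8284 − 0.7407| = 0.0877, i.e. 0.09 to 2 decimal places.

0.09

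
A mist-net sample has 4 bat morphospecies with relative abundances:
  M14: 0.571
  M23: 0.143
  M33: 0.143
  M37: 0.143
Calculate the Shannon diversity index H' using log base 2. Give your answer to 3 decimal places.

Each pᵢ log₂ pᵢ term (working shown to 5 dp, full precision carried): 0.571×(-0.80844)=-0.46162, 0.143×(-2.80591)=-0.40125, 0.143×(-2.80591)=-0.40125, 0.143×(-2.80591)=-0.40125.
Sum = -1.66535, so H' = 1.665.

1.665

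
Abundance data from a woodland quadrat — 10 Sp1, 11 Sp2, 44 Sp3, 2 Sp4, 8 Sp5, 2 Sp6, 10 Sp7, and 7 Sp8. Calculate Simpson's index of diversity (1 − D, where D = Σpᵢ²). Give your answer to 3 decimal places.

0.731

Total N = 10+11+44+2+8+2+10+7 = 94, so the proportions are 0.10638, 0.11702, 0.46809, 0.02128, 0.08511, 0.02128, 0.10638, 0.07447 (working shown to 5 dp, full precision carried).
D = 0.10638² + 0.11702² + 0.46809² + 0.02128² + 0.08511² + 0.02128² + 0.10638² + 0.07447² = 0.01132 + 0.01369 + 0.21910 + 0.00045 + 0.00724 + 0.00045 + 0.01132 + 0.00555 = 0.26913.
So 1 − D = 0.73087, i.e. 0.731 to 3 decimal places.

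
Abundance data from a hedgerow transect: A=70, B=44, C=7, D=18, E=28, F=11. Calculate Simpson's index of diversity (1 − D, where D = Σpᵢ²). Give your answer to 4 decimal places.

Total N = 70+44+7+18+28+11 = 178, so the proportions are 0.393258, 0.247191, 0.039326, 0.101124, 0.157303, 0.061798 (working shown to 6 dp, full precision carried).
D = 0.393258² + 0.247191² + 0.039326² + 0.101124² + 0.157303² + 0.061798² = 0.154652 + 0.061103 + 0.001547 + 0.010226 + 0.024744 + 0.003819 = 0.256091.
So 1 − D = 0.743909, i.e. 0.7439 to 4 decimal places.

0.7439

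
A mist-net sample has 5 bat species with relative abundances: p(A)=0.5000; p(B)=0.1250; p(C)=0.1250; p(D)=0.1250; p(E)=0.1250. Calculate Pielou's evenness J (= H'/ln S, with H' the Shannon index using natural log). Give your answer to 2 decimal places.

H' = −Σ pᵢ ln pᵢ = −((-0.3466) + (-0.2599) + (-0.2599) + (-0.2599) + (-0.2599)) = 1.3863 (working shown to 4 dp, full precision carried).
With S = 5 species, ln S = 1.6094, so J = 1.3863/1.6094 = 0.8614, i.e. 0.86 to 2 decimal places.

0.86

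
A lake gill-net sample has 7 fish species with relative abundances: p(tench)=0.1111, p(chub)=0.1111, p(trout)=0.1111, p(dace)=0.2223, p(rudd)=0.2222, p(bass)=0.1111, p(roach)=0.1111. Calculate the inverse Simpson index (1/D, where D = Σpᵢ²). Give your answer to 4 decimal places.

D = 0.1111² + 0.1111² + 0.1111² + 0.2223² + 0.2222² + 0.1111² + 0.1111² = 0.01234321 + 0.01234321 + 0.01234321 + 0.04941729 + 0.04937284 + 0.01234321 + 0.01234321 = 0.16050618 (working shown to 8 dp, full precision carried).
So 1/D = 6.230290, i.e. 6.2303 to 4 decimal places.

6.2303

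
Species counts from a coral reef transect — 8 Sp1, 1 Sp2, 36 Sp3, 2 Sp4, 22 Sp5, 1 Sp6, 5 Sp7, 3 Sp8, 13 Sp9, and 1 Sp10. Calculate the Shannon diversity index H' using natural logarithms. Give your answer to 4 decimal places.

1.6988

Total N = 8+1+36+2+22+1+5+3+13+1 = 92, so the proportions are 0.086957, 0.01087, 0.391304, 0.021739, 0.23913, 0.01087, 0.054348, 0.032609, 0.141304, 0.01087 (working shown to 6 dp, full precision carried).
Each pᵢ ln pᵢ term: 0.086957×(-2.442347)=-0.212378, 0.01087×(-4.521789)=-0.049150, 0.391304×(-0.938270)=-0.367149, 0.021739×(-3.828641)=-0.083231, 0.23913×(-1.430746)=-0.342135, 0.01087×(-4.521789)=-0.049150, 0.054348×(-2.912351)=-0.158280, 0.032609×(-3.423176)=-0.111625, 0.141304×(-1.956839)=-0.276510, 0.01087×(-4.521789)=-0.049150.
Sum = -1.698758, so H' = 1.6988.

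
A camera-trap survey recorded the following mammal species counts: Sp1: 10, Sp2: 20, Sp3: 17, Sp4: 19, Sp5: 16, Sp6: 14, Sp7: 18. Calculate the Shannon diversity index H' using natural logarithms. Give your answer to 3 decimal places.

Total N = 10+20+17+19+16+14+18 = 114, so the proportions are 0.08772, 0.17544, 0.14912, 0.16667, 0.14035, 0.12281, 0.15789 (working shown to 5 dp, full precision carried).
Each pᵢ ln pᵢ term: 0.08772×(-2.43361)=-0.21347, 0.17544×(-1.74047)=-0.30534, 0.14912×(-1.90299)=-0.28378, 0.16667×(-1.79176)=-0.29863, 0.14035×(-1.96361)=-0.27559, 0.12281×(-2.09714)=-0.25754, 0.15789×(-1.84583)=-0.29145.
Sum = -1.92581, so H' = 1.926.

1.926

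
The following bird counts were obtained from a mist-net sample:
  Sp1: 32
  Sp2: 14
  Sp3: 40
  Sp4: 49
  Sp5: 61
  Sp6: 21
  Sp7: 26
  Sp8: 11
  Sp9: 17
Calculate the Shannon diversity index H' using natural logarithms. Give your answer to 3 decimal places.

Total N = 32+14+40+49+61+21+26+11+17 = 271, so the proportions are 0.11808, 0.05166, 0.1476, 0.18081, 0.22509, 0.07749, 0.09594, 0.04059, 0.06273 (working shown to 5 dp, full precision carried).
Each pᵢ ln pᵢ term: 0.11808×(-2.13638)=-0.25227, 0.05166×(-2.96306)=-0.15307, 0.1476×(-1.91324)=-0.28240, 0.18081×(-1.71030)=-0.30924, 0.22509×(-1.49124)=-0.33567, 0.07749×(-2.55760)=-0.19819, 0.09594×(-2.34402)=-0.22489, 0.04059×(-3.20422)=-0.13006, 0.06273×(-2.76891)=-0.17370.
Sum = -2.05948, so H' = 2.059.

2.059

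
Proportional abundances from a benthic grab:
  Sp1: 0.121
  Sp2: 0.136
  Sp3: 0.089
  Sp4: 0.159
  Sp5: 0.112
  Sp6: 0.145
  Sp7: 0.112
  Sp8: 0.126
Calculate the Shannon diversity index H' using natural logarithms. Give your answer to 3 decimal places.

Each pᵢ ln pᵢ term (working shown to 5 dp, full precision carried): 0.121×(-2.11196)=-0.25555, 0.136×(-1.99510)=-0.27133, 0.089×(-2.41912)=-0.21530, 0.159×(-1.83885)=-0.29238, 0.112×(-2.18926)=-0.24520, 0.145×(-1.93102)=-0.28000, 0.112×(-2.18926)=-0.24520, 0.126×(-2.07147)=-0.26101.
Sum = -2.06596, so H' = 2.066.

2.066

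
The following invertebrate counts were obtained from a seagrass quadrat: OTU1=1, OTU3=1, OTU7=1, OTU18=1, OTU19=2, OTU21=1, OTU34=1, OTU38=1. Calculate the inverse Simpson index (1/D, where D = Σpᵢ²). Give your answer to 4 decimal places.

Total N = 1+1+1+1+2+1+1+1 = 9, so the proportions are 0.11111111, 0.11111111, 0.11111111, 0.11111111, 0.22222222, 0.11111111, 0.11111111, 0.11111111 (working shown to 8 dp, full precision carried).
D = 0.11111111² + 0.11111111² + 0.11111111² + 0.11111111² + 0.22222222² + 0.11111111² + 0.11111111² + 0.11111111² = 0.01234568 + 0.01234568 + 0.01234568 + 0.01234568 + 0.04938272 + 0.01234568 + 0.01234568 + 0.01234568 = 0.13580247.
So 1/D = 7.363636, i.e. 7.3636 to 4 decimal places.

7.3636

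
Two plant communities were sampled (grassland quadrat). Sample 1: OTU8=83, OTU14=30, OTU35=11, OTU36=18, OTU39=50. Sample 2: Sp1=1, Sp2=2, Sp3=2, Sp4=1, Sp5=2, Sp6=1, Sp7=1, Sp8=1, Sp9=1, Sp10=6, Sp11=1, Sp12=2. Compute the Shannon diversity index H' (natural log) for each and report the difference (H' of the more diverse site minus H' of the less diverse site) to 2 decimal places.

Sample 1: N=192, proportions 0.4323, 0.1562, 0.0573, 0.0938, 0.2604, giving H' = 1.3887 (working shown to 4 dp, full precision carried).
Sample 2: N=21, proportions 0.0476, 0.0952, 0.0952, 0.0476, 0.0952, 0.0476, 0.0476, 0.0476, 0.0476, 0.2857, 0.0476, 0.0952, giving H' = 2.2685.
Difference = |1.3887 − 2.2685| = 0.8798, i.e. 0.88 to 2 decimal places.

0.88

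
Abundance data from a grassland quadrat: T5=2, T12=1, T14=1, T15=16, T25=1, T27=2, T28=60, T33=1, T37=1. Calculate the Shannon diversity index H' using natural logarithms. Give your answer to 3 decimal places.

0.998

Total N = 2+1+1+16+1+2+60+1+1 = 85, so the proportions are 0.02353, 0.01176, 0.01176, 0.18824, 0.01176, 0.02353, 0.70588, 0.01176, 0.01176 (working shown to 5 dp, full precision carried).
Each pᵢ ln pᵢ term: 0.02353×(-3.74950)=-0.08822, 0.01176×(-4.44265)=-0.05227, 0.01176×(-4.44265)=-0.05227, 0.18824×(-1.67006)=-0.31436, 0.01176×(-4.44265)=-0.05227, 0.02353×(-3.74950)=-0.08822, 0.70588×(-0.34831)=-0.24586, 0.01176×(-4.44265)=-0.05227, 0.01176×(-4.44265)=-0.05227.
Sum = -0.99801, so H' = 0.998.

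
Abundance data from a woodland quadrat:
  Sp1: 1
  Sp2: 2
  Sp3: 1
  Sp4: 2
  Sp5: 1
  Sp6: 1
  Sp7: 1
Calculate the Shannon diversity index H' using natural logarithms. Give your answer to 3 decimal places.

1.889

Total N = 1+2+1+2+1+1+1 = 9, so the proportions are 0.11111, 0.22222, 0.11111, 0.22222, 0.11111, 0.11111, 0.11111 (working shown to 5 dp, full precision carried).
Each pᵢ ln pᵢ term: 0.11111×(-2.19722)=-0.24414, 0.22222×(-1.50408)=-0.33424, 0.11111×(-2.19722)=-0.24414, 0.22222×(-1.50408)=-0.33424, 0.11111×(-2.19722)=-0.24414, 0.11111×(-2.19722)=-0.24414, 0.11111×(-2.19722)=-0.24414.
Sum = -1.88916, so H' = 1.889.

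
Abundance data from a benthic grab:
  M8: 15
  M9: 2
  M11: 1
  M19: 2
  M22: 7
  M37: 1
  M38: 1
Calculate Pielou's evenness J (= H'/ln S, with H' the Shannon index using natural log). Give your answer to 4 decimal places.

0.7201

Total N = 15+2+1+2+7+1+1 = 29, so the proportions are 0.517241, 0.068966, 0.034483, 0.068966, 0.241379, 0.034483, 0.034483 (working shown to 6 dp, full precision carried).
H' = −Σ pᵢ ln pᵢ = −((-0.340989) + (-0.184424) + (-0.116114) + (-0.184424) + (-0.343093) + (-0.116114) + (-0.116114)) = 1.401271.
With S = 7 species, ln S = 1.945910, so J = 1.401271/1.945910 = 0.720111, i.e. 0.7201 to 4 decimal places.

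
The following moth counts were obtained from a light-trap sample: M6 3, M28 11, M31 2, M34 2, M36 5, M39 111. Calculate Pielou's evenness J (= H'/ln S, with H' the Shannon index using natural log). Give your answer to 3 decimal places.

Total N = 3+11+2+2+5+111 = 134, so the proportions are 0.02239, 0.08209, 0.01493, 0.01493, 0.03731, 0.82836 (working shown to 5 dp, full precision carried).
H' = −Σ pᵢ ln pᵢ = −((-0.08506) + (-0.20522) + (-0.06276) + (-0.06276) + (-0.12270) + (-0.15599)) = 0.69448.
With S = 6 species, ln S = 1.79176, so J = 0.69448/1.79176 = 0.38760, i.e. 0.388 to 3 decimal places.

0.388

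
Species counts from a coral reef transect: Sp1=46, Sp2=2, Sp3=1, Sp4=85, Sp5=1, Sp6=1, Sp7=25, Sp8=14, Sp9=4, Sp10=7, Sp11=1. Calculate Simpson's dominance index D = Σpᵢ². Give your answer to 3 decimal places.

Total N = 46+2+1+85+1+1+25+14+4+7+1 = 187, so the proportions are 0.24599, 0.0107, 0.00535, 0.45455, 0.00535, 0.00535, 0.13369, 0.07487, 0.02139, 0.03743, 0.00535 (working shown to 5 dp, full precision carried).
D = 0.24599² + 0.0107² + 0.00535² + 0.45455² + 0.00535² + 0.00535² + 0.13369² + 0.07487² + 0.02139² + 0.03743² + 0.00535² = 0.06051 + 0.00011 + 0.00003 + 0.20661 + 0.00003 + 0.00003 + 0.01787 + 0.00560 + 0.00046 + 0.00140 + 0.00003 = 0.29269.
To 3 decimal places, D = 0.293.

0.293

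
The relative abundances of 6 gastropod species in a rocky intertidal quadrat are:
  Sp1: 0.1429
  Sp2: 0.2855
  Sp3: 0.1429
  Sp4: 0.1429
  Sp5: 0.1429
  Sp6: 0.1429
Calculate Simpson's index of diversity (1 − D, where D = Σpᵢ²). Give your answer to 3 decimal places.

0.816

D = 0.1429² + 0.2855² + 0.1429² + 0.1429² + 0.1429² + 0.1429² = 0.02042 + 0.08151 + 0.02042 + 0.02042 + 0.02042 + 0.02042 = 0.18361 (working shown to 5 dp, full precision carried).
So 1 − D = 0.81639, i.e. 0.816 to 3 decimal places.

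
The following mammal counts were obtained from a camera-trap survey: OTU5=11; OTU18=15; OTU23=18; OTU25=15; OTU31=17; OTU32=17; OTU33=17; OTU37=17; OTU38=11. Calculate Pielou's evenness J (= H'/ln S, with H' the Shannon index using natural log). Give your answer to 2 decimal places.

Total N = 11+15+18+15+17+17+17+17+11 = 138, so the proportions are 0.0797, 0.1087, 0.1304, 0.1087, 0.1232, 0.1232, 0.1232, 0.1232, 0.0797 (working shown to 4 dp, full precision carried).
H' = −Σ pᵢ ln pᵢ = −((-0.2016) + (-0.2412) + (-0.2657) + (-0.2412) + (-0.2580) + (-0.2580) + (-0.2580) + (-0.2580) + (-0.2016)) = 2.1832.
With S = 9 species, ln S = 2.1972, so J = 2.1832/2.1972 = 0.9936, i.e. 0.99 to 2 decimal places.

0.99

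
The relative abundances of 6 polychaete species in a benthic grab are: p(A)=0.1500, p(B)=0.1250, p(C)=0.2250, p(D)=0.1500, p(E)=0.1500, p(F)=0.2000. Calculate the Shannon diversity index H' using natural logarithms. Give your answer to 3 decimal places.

Each pᵢ ln pᵢ term (working shown to 5 dp, full precision carried): 0.15×(-1.89712)=-0.28457, 0.125×(-2.07944)=-0.25993, 0.225×(-1.49165)=-0.33562, 0.15×(-1.89712)=-0.28457, 0.15×(-1.89712)=-0.28457, 0.2×(-1.60944)=-0.32189.
Sum = -1.77114, so H' = 1.771.

1.771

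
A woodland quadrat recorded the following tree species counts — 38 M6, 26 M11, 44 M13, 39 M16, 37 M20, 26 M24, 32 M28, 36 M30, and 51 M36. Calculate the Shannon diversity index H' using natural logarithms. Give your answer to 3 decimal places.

Total N = 38+26+44+39+37+26+32+36+51 = 329, so the proportions are 0.1155, 0.07903, 0.13374, 0.11854, 0.11246, 0.07903, 0.09726, 0.10942, 0.15502 (working shown to 5 dp, full precision carried).
Each pᵢ ln pᵢ term: 0.1155×(-2.15847)=-0.24931, 0.07903×(-2.53796)=-0.20057, 0.13374×(-2.01187)=-0.26906, 0.11854×(-2.13250)=-0.25279, 0.11246×(-2.18514)=-0.24575, 0.07903×(-2.53796)=-0.20057, 0.09726×(-2.33032)=-0.22666, 0.10942×(-2.21254)=-0.24210, 0.15502×(-1.86423)=-0.28898.
Sum = -2.17578, so H' = 2.176.

2.176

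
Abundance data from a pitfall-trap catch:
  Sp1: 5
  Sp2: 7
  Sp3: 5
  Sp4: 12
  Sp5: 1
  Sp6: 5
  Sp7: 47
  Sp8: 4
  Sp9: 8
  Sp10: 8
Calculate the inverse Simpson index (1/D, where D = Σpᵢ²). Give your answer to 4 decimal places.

3.9680

Total N = 5+7+5+12+1+5+47+4+8+8 = 102, so the proportions are 0.04901961, 0.06862745, 0.04901961, 0.11764706, 0.00980392, 0.04901961, 0.46078431, 0.03921569, 0.07843137, 0.07843137 (working shown to 8 dp, full precision carried).
D = 0.04901961² + 0.06862745² + 0.04901961² + 0.11764706² + 0.00980392² + 0.04901961² + 0.46078431² + 0.03921569² + 0.07843137² + 0.07843137² = 0.00240292 + 0.00470973 + 0.00240292 + 0.01384083 + 0.00009612 + 0.00240292 + 0.21232218 + 0.00153787 + 0.00615148 + 0.00615148 = 0.25201845.
So 1/D = 3.967963, i.e. 3.9680 to 4 decimal places.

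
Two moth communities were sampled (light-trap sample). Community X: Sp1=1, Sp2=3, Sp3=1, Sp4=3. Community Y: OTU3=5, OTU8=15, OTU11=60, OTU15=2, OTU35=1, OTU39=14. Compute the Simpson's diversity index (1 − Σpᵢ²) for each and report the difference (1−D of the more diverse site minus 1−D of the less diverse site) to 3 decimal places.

0.118

Community X: N=8, proportions 0.125, 0.375, 0.125, 0.375, giving 1−D = 0.68750 (working shown to 5 dp, full precision carried).
Community Y: N=97, proportions 0.05155, 0.15464, 0.61856, 0.02062, 0.01031, 0.14433, giving 1−D = 0.56945.
Difference = |0.68750 − 0.56945| = 0.11805, i.e. 0.118 to 3 decimal places.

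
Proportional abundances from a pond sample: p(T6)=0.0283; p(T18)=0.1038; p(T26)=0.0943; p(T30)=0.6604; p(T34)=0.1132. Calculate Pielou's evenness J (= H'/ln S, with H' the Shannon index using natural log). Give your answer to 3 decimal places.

H' = −Σ pᵢ ln pᵢ = −((-0.10089) + (-0.23514) + (-0.22267) + (-0.27401) + (-0.24662)) = 1.07932 (working shown to 5 dp, full precision carried).
With S = 5 species, ln S = 1.60944, so J = 1.07932/1.60944 = 0.67062, i.e. 0.671 to 3 decimal places.

0.671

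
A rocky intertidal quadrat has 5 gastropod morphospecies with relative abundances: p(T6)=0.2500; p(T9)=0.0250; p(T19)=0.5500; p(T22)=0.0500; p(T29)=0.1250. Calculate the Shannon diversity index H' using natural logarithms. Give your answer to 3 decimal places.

Each pᵢ ln pᵢ term (working shown to 5 dp, full precision carried): 0.25×(-1.38629)=-0.34657, 0.025×(-3.68888)=-0.09222, 0.55×(-0.59784)=-0.32881, 0.05×(-2.99573)=-0.14979, 0.125×(-2.07944)=-0.25993.
Sum = -1.17732, so H' = 1.177.

1.177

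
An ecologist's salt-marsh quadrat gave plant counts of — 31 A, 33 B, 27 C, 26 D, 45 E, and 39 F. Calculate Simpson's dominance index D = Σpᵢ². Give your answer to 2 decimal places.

0.17

Total N = 31+33+27+26+45+39 = 201, so the proportions are 0.1542, 0.1642, 0.1343, 0.1294, 0.2239, 0.194 (working shown to 4 dp, full precision carried).
D = 0.1542² + 0.1642² + 0.1343² + 0.1294² + 0.2239² + 0.194² = 0.0238 + 0.0270 + 0.0180 + 0.0167 + 0.0501 + 0.0376 = 0.1733.
To 2 decimal places, D = 0.17.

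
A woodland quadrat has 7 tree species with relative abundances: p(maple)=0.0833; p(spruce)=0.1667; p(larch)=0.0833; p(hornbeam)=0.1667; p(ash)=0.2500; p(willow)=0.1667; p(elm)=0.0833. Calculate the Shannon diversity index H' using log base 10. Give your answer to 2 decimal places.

Each pᵢ log₁₀ pᵢ term (working shown to 4 dp, full precision carried): 0.0833×(-1.0794)=-0.0899, 0.1667×(-0.7781)=-0.1297, 0.0833×(-1.0794)=-0.0899, 0.1667×(-0.7781)=-0.1297, 0.25×(-0.6021)=-0.1505, 0.1667×(-0.7781)=-0.1297, 0.0833×(-1.0794)=-0.0899.
Sum = -0.8094, so H' = 0.81.

0.81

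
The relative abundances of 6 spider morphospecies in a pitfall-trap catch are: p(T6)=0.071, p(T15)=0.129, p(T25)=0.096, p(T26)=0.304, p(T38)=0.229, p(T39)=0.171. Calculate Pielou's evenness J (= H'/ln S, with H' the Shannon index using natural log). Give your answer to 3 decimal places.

0.937

H' = −Σ pᵢ ln pᵢ = −((-0.18780) + (-0.26418) + (-0.22497) + (-0.36198) + (-0.33755) + (-0.30200)) = 1.67849 (working shown to 5 dp, full precision carried).
With S = 6 species, ln S = 1.79176, so J = 1.67849/1.79176 = 0.93678, i.e. 0.937 to 3 decimal places.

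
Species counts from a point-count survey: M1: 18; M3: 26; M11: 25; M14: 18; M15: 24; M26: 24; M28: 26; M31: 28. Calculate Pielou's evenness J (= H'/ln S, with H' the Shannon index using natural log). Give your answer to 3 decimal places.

Total N = 18+26+25+18+24+24+26+28 = 189, so the proportions are 0.09524, 0.13757, 0.13228, 0.09524, 0.12698, 0.12698, 0.13757, 0.14815 (working shown to 5 dp, full precision carried).
H' = −Σ pᵢ ln pᵢ = −((-0.22394) + (-0.27288) + (-0.26758) + (-0.22394) + (-0.26206) + (-0.26206) + (-0.27288) + (-0.28290)) = 2.06823.
With S = 8 species, ln S = 2.07944, so J = 2.06823/2.07944 = 0.99461, i.e. 0.995 to 3 decimal places.

0.995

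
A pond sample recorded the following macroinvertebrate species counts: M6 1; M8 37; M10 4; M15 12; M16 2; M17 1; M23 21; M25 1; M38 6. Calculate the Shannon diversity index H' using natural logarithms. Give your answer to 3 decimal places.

1.560

Total N = 1+37+4+12+2+1+21+1+6 = 85, so the proportions are 0.01176, 0.43529, 0.04706, 0.14118, 0.02353, 0.01176, 0.24706, 0.01176, 0.07059 (working shown to 5 dp, full precision carried).
Each pᵢ ln pᵢ term: 0.01176×(-4.44265)=-0.05227, 0.43529×(-0.83173)=-0.36205, 0.04706×(-3.05636)=-0.14383, 0.14118×(-1.95774)=-0.27639, 0.02353×(-3.74950)=-0.08822, 0.01176×(-4.44265)=-0.05227, 0.24706×(-1.39813)=-0.34542, 0.01176×(-4.44265)=-0.05227, 0.07059×(-2.65089)=-0.18712.
Sum = -1.55983, so H' = 1.560.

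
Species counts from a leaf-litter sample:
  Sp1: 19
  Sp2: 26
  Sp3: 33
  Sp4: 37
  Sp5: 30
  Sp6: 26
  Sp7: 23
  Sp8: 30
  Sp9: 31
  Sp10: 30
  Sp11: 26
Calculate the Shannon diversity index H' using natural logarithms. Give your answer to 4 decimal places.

2.3837

Total N = 19+26+33+37+30+26+23+30+31+30+26 = 311, so the proportions are 0.061093, 0.083601, 0.106109, 0.118971, 0.096463, 0.083601, 0.073955, 0.096463, 0.099678, 0.096463, 0.083601 (working shown to 6 dp, full precision carried).
Each pᵢ ln pᵢ term: 0.061093×(-2.795354)=-0.170777, 0.083601×(-2.481696)=-0.207473, 0.106109×(-2.243285)=-0.238033, 0.118971×(-2.128875)=-0.253275, 0.096463×(-2.338596)=-0.225588, 0.083601×(-2.481696)=-0.207473, 0.073955×(-2.604299)=-0.192601, 0.096463×(-2.338596)=-0.225588, 0.099678×(-2.305806)=-0.229839, 0.096463×(-2.338596)=-0.225588, 0.083601×(-2.481696)=-0.207473.
Sum = -2.383708, so H' = 2.3837.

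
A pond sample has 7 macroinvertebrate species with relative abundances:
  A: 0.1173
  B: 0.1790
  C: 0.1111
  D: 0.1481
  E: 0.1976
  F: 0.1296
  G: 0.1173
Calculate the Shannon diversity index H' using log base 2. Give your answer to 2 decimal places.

Each pᵢ log₂ pᵢ term (working shown to 4 dp, full precision carried): 0.1173×(-3.0917)=-0.3627, 0.179×(-2.4820)=-0.4443, 0.1111×(-3.1701)=-0.3522, 0.1481×(-2.7554)=-0.4081, 0.1976×(-2.3393)=-0.4623, 0.1296×(-2.9479)=-0.3820, 0.1173×(-3.0917)=-0.3627.
Sum = -2.7742, so H' = 2.77.

2.77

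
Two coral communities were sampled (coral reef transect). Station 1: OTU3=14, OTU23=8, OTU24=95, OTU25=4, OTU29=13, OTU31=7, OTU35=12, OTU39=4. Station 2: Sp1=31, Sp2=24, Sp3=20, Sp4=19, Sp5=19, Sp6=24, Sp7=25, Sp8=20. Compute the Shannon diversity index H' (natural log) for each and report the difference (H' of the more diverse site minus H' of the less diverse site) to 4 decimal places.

Station 1: N=157, proportions 0.089172, 0.0509554, 0.6050955, 0.0254777, 0.0828025, 0.044586, 0.0764331, 0.0254777, giving H' = 1.3997134 (working shown to 7 dp, full precision carried).
Station 2: N=182, proportions 0.1703297, 0.1318681, 0.1098901, 0.1043956, 0.1043956, 0.1318681, 0.1373626, 0.1098901, giving H' = 2.0655998.
Difference = |1.3997134 − 2.0655998| = 0.6658864, i.e. 0.6659 to 4 decimal places.

0.6659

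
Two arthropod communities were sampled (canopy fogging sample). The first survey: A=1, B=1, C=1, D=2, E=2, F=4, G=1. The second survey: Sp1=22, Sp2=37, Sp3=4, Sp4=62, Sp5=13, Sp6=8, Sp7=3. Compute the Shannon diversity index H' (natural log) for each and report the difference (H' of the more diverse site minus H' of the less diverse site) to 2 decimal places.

The first survey: N=12, proportions 0.0833, 0.0833, 0.0833, 0.1667, 0.1667, 0.3333, 0.0833, giving H' = 1.7918 (working shown to 4 dp, full precision carried).
The second survey: N=149, proportions 0.1477, 0.2483, 0.0268, 0.4161, 0.0872, 0.0537, 0.0201, giving H' = 1.5388.
Difference = |1.7918 − 1.5388| = 0.2530, i.e. 0.25 to 2 decimal places.

0.25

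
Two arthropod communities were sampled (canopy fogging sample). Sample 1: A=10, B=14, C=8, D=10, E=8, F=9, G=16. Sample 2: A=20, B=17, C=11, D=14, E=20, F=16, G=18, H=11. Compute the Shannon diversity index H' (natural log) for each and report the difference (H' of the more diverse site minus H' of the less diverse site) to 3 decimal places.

Sample 1: N=75, proportions 0.133333, 0.186667, 0.106667, 0.133333, 0.106667, 0.12, 0.213333, giving H' = 1.912075 (working shown to 6 dp, full precision carried).
Sample 2: N=127, proportions 0.15748, 0.133858, 0.086614, 0.110236, 0.15748, 0.125984, 0.141732, 0.086614, giving H' = 2.056136.
Difference = |1.912075 − 2.056136| = 0.144061, i.e. 0.144 to 3 decimal places.

0.144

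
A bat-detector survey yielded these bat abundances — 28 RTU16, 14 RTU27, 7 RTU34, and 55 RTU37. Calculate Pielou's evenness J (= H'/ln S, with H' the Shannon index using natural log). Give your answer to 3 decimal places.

0.824

Total N = 28+14+7+55 = 104, so the proportions are 0.26923, 0.13462, 0.06731, 0.52885 (working shown to 5 dp, full precision carried).
H' = −Σ pᵢ ln pᵢ = −((-0.35328) + (-0.26995) + (-0.18163) + (-0.33691)) = 1.14176.
With S = 4 species, ln S = 1.38629, so J = 1.14176/1.38629 = 0.82361, i.e. 0.824 to 3 decimal places.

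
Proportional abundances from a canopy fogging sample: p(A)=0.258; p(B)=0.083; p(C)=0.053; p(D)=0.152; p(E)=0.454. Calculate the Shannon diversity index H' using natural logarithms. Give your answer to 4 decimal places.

Each pᵢ ln pᵢ term (working shown to 6 dp, full precision carried): 0.258×(-1.354796)=-0.349537, 0.083×(-2.488915)=-0.206580, 0.053×(-2.937463)=-0.155686, 0.152×(-1.883875)=-0.286349, 0.454×(-0.789658)=-0.358505.
Sum = -1.356656, so H' = 1.3567.

1.3567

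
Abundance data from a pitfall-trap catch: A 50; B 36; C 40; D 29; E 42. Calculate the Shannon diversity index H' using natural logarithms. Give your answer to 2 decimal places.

Total N = 50+36+40+29+42 = 197, so the proportions are 0.2538, 0.1827, 0.203, 0.1472, 0.2132 (working shown to 4 dp, full precision carried).
Each pᵢ ln pᵢ term: 0.2538×(-1.3712)=-0.3480, 0.1827×(-1.6997)=-0.3106, 0.203×(-1.5943)=-0.3237, 0.1472×(-1.9159)=-0.2820, 0.2132×(-1.5455)=-0.3295.
Sum = -1.5939, so H' = 1.59.

1.59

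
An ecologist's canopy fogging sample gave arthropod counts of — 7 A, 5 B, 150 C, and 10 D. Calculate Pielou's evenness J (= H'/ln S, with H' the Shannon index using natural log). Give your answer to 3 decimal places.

Total N = 7+5+150+10 = 172, so the proportions are 0.0407, 0.02907, 0.87209, 0.05814 (working shown to 5 dp, full precision carried).
H' = −Σ pᵢ ln pᵢ = −((-0.13030) + (-0.10285) + (-0.11935) + (-0.16540)) = 0.51790.
With S = 4 species, ln S = 1.38629, so J = 0.51790/1.38629 = 0.37359, i.e. 0.374 to 3 decimal places.

0.374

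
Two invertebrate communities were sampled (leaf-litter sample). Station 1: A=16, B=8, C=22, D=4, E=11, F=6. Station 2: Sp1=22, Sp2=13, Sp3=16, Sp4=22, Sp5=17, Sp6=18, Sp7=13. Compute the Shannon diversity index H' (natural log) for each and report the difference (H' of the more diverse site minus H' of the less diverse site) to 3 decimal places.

0.284

Station 1: N=67, proportions 0.23881, 0.1194, 0.32836, 0.0597, 0.16418, 0.08955, giving H' = 1.64242 (working shown to 5 dp, full precision carried).
Station 2: N=121, proportions 0.18182, 0.10744, 0.13223, 0.18182, 0.1405, 0.14876, 0.10744, giving H' = 1.92598.
Difference = |1.64242 − 1.92598| = 0.28356, i.e. 0.284 to 3 decimal places.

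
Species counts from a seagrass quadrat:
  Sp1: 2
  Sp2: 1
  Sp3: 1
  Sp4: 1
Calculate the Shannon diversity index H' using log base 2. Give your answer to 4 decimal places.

1.9219

Total N = 2+1+1+1 = 5, so the proportions are 0.4, 0.2, 0.2, 0.2 (working shown to 6 dp, full precision carried).
Each pᵢ log₂ pᵢ term: 0.4×(-1.321928)=-0.528771, 0.2×(-2.321928)=-0.464386, 0.2×(-2.321928)=-0.464386, 0.2×(-2.321928)=-0.464386.
Sum = -1.921928, so H' = 1.9219.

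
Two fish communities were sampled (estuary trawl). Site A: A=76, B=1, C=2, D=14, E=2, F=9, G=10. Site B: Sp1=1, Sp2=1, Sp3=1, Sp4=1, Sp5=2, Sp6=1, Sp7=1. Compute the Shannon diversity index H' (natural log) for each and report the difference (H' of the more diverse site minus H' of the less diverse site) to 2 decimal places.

Site A: N=114, proportions 0.6667, 0.0088, 0.0175, 0.1228, 0.0175, 0.0789, 0.0877, giving H' = 1.1252 (working shown to 4 dp, full precision carried).
Site B: N=8, proportions 0.125, 0.125, 0.125, 0.125, 0.25, 0.125, 0.125, giving H' = 1.9062.
Difference = |1.1252 − 1.9062| = 0.7810, i.e. 0.78 to 2 decimal places.

0.78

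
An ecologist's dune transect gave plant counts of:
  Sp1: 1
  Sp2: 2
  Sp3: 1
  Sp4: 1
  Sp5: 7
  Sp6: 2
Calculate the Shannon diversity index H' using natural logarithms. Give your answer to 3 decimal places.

1.468

Total N = 1+2+1+1+7+2 = 14, so the proportions are 0.07143, 0.14286, 0.07143, 0.07143, 0.5, 0.14286 (working shown to 5 dp, full precision carried).
Each pᵢ ln pᵢ term: 0.07143×(-2.63906)=-0.18850, 0.14286×(-1.94591)=-0.27799, 0.07143×(-2.63906)=-0.18850, 0.07143×(-2.63906)=-0.18850, 0.5×(-0.69315)=-0.34657, 0.14286×(-1.94591)=-0.27799.
Sum = -1.46806, so H' = 1.468.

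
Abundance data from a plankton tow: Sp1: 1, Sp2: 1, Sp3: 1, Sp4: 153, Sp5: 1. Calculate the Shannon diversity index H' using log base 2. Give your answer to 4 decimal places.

Total N = 1+1+1+153+1 = 157, so the proportions are 0.006369, 0.006369, 0.006369, 0.974522, 0.006369 (working shown to 6 dp, full precision carried).
Each pᵢ log₂ pᵢ term: 0.006369×(-7.294621)=-0.046463, 0.006369×(-7.294621)=-0.046463, 0.006369×(-7.294621)=-0.046463, 0.974522×(-0.037233)=-0.036284, 0.006369×(-7.294621)=-0.046463.
Sum = -0.222135, so H' = 0.2221.

0.2221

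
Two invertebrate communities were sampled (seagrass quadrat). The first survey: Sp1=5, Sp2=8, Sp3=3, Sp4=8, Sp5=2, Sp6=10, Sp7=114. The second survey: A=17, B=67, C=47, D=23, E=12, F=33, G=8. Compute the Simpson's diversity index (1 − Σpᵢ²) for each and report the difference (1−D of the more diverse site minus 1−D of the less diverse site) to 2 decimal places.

0.38

The first survey: N=150, proportions 0.0333, 0.0533, 0.02, 0.0533, 0.0133, 0.0667, 0.76, giving 1−D = 0.4106 (working shown to 4 dp, full precision carried).
The second survey: N=207, proportions 0.0821, 0.3237, 0.2271, 0.1111, 0.058, 0.1594, 0.0386, giving 1−D = 0.7943.
Difference = |0.4106 − 0.7943| = 0.3837, i.e. 0.38 to 2 decimal places.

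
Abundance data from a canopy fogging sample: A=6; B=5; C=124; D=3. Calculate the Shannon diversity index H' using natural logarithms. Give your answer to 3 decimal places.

Total N = 6+5+124+3 = 138, so the proportions are 0.04348, 0.03623, 0.89855, 0.02174 (working shown to 5 dp, full precision carried).
Each pᵢ ln pᵢ term: 0.04348×(-3.13549)=-0.13633, 0.03623×(-3.31782)=-0.12021, 0.89855×(-0.10697)=-0.09612, 0.02174×(-3.82864)=-0.08323.
Sum = -0.43589, so H' = 0.436.

0.436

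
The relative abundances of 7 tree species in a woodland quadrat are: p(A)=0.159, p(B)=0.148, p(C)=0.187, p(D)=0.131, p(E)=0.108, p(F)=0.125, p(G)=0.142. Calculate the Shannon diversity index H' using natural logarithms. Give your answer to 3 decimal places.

Each pᵢ ln pᵢ term (working shown to 5 dp, full precision carried): 0.159×(-1.83885)=-0.29238, 0.148×(-1.91054)=-0.28276, 0.187×(-1.67665)=-0.31353, 0.131×(-2.03256)=-0.26627, 0.108×(-2.22562)=-0.24037, 0.125×(-2.07944)=-0.25993, 0.142×(-1.95193)=-0.27717.
Sum = -1.93241, so H' = 1.932.

1.932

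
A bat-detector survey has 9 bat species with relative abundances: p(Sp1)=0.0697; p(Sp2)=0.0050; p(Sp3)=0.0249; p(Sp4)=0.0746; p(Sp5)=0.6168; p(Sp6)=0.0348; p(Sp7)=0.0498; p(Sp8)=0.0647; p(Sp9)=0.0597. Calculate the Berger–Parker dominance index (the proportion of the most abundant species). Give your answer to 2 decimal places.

The largest proportion is 0.6168, i.e. d = 0.62 to 2 decimal places.

0.62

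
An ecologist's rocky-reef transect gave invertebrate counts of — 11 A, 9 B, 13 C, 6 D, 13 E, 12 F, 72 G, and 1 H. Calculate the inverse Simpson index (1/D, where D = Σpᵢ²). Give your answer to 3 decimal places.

Total N = 11+9+13+6+13+12+72+1 = 137, so the proportions are 0.080292, 0.0656934, 0.0948905, 0.0437956, 0.0948905, 0.0875912, 0.5255474, 0.0072993 (working shown to 7 dp, full precision carried).
D = 0.080292² + 0.0656934² + 0.0948905² + 0.0437956² + 0.0948905² + 0.0875912² + 0.5255474² + 0.0072993² = 0.0064468 + 0.0043156 + 0.0090042 + 0.0019181 + 0.0090042 + 0.0076722 + 0.2762001 + 0.0000533 = 0.3146145.
So 1/D = 3.17849, i.e. 3.178 to 3 decimal places.

3.178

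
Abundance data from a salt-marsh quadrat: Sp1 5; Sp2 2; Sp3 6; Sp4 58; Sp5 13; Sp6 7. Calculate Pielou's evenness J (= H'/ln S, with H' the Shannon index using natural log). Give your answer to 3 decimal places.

Total N = 5+2+6+58+13+7 = 91, so the proportions are 0.05495, 0.02198, 0.06593, 0.63736, 0.14286, 0.07692 (working shown to 5 dp, full precision carried).
H' = −Σ pᵢ ln pᵢ = −((-0.15942) + (-0.08391) + (-0.17928) + (-0.28708) + (-0.27799) + (-0.19730)) = 1.18498.
With S = 6 species, ln S = 1.79176, so J = 1.18498/1.79176 = 0.66135, i.e. 0.661 to 3 decimal places.

0.661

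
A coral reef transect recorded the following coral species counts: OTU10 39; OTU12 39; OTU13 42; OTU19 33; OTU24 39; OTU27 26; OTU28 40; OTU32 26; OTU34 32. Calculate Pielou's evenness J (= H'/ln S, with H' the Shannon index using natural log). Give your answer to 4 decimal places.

Total N = 39+39+42+33+39+26+40+26+32 = 316, so the proportions are 0.123418, 0.123418, 0.132911, 0.10443, 0.123418, 0.082278, 0.126582, 0.082278, 0.101266 (working shown to 6 dp, full precision carried).
H' = −Σ pᵢ ln pᵢ = −((-0.258212) + (-0.258212) + (-0.268225) + (-0.235933) + (-0.258212) + (-0.205502) + (-0.261628) + (-0.205502) + (-0.231899)) = 2.183327.
With S = 9 species, ln S = 2.197225, so J = 2.183327/2.197225 = 0.993675, i.e. 0.9937 to 4 decimal places.

0.9937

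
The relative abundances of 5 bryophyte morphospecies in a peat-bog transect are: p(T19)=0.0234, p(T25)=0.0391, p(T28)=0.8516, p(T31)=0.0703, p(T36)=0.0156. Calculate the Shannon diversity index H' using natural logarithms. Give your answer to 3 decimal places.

0.603

Each pᵢ ln pᵢ term (working shown to 5 dp, full precision carried): 0.0234×(-3.75502)=-0.08787, 0.0391×(-3.24163)=-0.12675, 0.8516×(-0.16064)=-0.13680, 0.0703×(-2.65498)=-0.18665, 0.0156×(-4.16048)=-0.06490.
Sum = -0.60296, so H' = 0.603.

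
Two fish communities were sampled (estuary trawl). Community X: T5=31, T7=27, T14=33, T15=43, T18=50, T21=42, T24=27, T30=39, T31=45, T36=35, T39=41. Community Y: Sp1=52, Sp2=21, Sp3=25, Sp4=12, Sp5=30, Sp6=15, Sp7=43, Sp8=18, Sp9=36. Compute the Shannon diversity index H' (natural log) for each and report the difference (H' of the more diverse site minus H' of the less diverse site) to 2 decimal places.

Community X: N=413, proportions 0.075061, 0.065375, 0.079903, 0.104116, 0.121065, 0.101695, 0.065375, 0.094431, 0.108959, 0.084746, 0.099274, giving H' = 2.379378 (working shown to 6 dp, full precision carried).
Community Y: N=252, proportions 0.206349, 0.083333, 0.099206, 0.047619, 0.119048, 0.059524, 0.170635, 0.071429, 0.142857, giving H' = 2.096445.
Difference = |2.379378 − 2.096445| = 0.282933, i.e. 0.28 to 2 decimal places.

0.28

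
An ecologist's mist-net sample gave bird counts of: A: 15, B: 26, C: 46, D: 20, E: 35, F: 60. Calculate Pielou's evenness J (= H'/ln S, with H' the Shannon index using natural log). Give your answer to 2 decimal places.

0.94

Total N = 15+26+46+20+35+60 = 202, so the proportions are 0.0743, 0.1287, 0.2277, 0.099, 0.1733, 0.297 (working shown to 4 dp, full precision carried).
H' = −Σ pᵢ ln pᵢ = −((-0.1931) + (-0.2639) + (-0.3369) + (-0.2290) + (-0.3037) + (-0.3606)) = 1.6872.
With S = 6 species, ln S = 1.7918, so J = 1.6872/1.7918 = 0.9416, i.e. 0.94 to 2 decimal places.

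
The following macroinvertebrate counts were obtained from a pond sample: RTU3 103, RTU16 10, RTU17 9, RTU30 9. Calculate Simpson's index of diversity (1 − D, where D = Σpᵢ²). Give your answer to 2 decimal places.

0.37

Total N = 103+10+9+9 = 131, so the proportions are 0.7863, 0.0763, 0.0687, 0.0687 (working shown to 4 dp, full precision carried).
D = 0.7863² + 0.0763² + 0.0687² + 0.0687² = 0.6182 + 0.0058 + 0.0047 + 0.0047 = 0.6335.
So 1 − D = 0.3665, i.e. 0.37 to 2 decimal places.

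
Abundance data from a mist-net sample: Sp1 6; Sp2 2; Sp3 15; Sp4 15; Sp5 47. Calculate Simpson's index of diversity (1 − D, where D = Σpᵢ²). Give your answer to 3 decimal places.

0.626

Total N = 6+2+15+15+47 = 85, so the proportions are 0.07059, 0.02353, 0.17647, 0.17647, 0.55294 (working shown to 5 dp, full precision carried).
D = 0.07059² + 0.02353² + 0.17647² + 0.17647² + 0.55294² = 0.00498 + 0.00055 + 0.03114 + 0.03114 + 0.30574 = 0.37356.
So 1 − D = 0.62644, i.e. 0.626 to 3 decimal places.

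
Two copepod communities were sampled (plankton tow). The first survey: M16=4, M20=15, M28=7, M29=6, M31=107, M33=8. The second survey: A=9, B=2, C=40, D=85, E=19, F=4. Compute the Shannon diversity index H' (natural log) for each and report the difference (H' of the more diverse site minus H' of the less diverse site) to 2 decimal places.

0.25

The first survey: N=147, proportions 0.0272, 0.102, 0.0476, 0.0408, 0.7279, 0.0544, giving H' = 0.9961 (working shown to 4 dp, full precision carried).
The second survey: N=159, proportions 0.0566, 0.0126, 0.2516, 0.5346, 0.1195, 0.0252, giving H' = 1.2461.
Difference = |0.9961 − 1.2461| = 0.2500, i.e. 0.25 to 2 decimal places.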